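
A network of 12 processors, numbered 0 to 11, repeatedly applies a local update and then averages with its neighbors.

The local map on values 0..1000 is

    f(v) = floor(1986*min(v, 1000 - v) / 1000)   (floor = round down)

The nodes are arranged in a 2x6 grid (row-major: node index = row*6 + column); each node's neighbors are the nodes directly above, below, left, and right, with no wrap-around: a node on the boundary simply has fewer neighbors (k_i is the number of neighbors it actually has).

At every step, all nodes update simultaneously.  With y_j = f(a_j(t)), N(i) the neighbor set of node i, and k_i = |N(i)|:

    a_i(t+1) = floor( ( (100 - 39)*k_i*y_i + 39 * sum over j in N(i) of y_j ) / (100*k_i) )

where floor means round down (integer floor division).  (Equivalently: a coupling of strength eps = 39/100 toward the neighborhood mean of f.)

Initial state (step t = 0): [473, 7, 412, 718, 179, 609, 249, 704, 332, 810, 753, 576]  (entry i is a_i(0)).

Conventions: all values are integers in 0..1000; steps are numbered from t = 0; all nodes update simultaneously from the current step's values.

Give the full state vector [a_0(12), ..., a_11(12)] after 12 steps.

Simulating step by step:
t=0: [473, 7, 412, 718, 179, 609, 249, 704, 332, 810, 753, 576]
t=1: [671, 312, 659, 543, 453, 706, 598, 509, 633, 452, 503, 760]
t=2: [674, 677, 705, 874, 870, 623, 804, 873, 775, 888, 897, 596]
t=3: [595, 583, 530, 290, 313, 662, 412, 345, 409, 252, 291, 674]
t=4: [811, 819, 857, 617, 615, 656, 789, 737, 770, 560, 581, 638]
t=5: [380, 372, 377, 713, 761, 705, 430, 478, 496, 798, 813, 733]
t=6: [770, 768, 754, 558, 487, 552, 852, 913, 873, 494, 408, 509]
t=7: [424, 425, 504, 851, 924, 920, 301, 235, 367, 850, 874, 926]
t=8: [794, 812, 843, 366, 182, 154, 619, 566, 671, 346, 229, 168]
t=9: [469, 433, 417, 619, 413, 321, 708, 756, 640, 657, 456, 351]
t=10: [848, 815, 807, 763, 798, 684, 629, 575, 694, 724, 837, 725]
t=11: [398, 422, 421, 459, 429, 567, 672, 737, 601, 516, 391, 518]
t=12: [772, 790, 840, 899, 850, 876, 652, 614, 784, 908, 833, 902]

Answer: [772, 790, 840, 899, 850, 876, 652, 614, 784, 908, 833, 902]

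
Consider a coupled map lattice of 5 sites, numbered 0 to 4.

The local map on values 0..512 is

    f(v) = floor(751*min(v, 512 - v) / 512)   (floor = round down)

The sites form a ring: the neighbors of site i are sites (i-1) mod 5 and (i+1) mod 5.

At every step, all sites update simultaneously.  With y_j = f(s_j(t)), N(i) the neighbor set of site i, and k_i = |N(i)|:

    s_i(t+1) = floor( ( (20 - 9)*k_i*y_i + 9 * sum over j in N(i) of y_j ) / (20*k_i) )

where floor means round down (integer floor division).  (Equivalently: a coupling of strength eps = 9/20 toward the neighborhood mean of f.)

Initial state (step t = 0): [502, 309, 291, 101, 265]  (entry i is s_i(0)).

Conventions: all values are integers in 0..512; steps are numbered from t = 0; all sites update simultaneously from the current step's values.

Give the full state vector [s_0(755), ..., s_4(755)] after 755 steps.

Simulating step by step:
t=0: [502, 309, 291, 101, 265]
t=1: [155, 239, 278, 235, 235]
t=2: [281, 320, 344, 343, 317]
t=3: [313, 285, 254, 255, 288]
t=4: [308, 331, 363, 363, 330]
t=5: [283, 262, 228, 228, 262]
t=6: [348, 351, 341, 341, 351]
t=7: [238, 240, 246, 246, 240]
t=8: [350, 353, 358, 358, 353]
t=9: [235, 232, 226, 226, 232]
t=10: [342, 338, 333, 333, 338]
t=11: [251, 255, 260, 260, 255]
t=12: [370, 371, 370, 370, 371]
t=13: [207, 206, 207, 207, 206]
t=14: [302, 302, 302, 302, 302]
t=15: [308, 308, 308, 308, 308]
t=16: [299, 299, 299, 299, 299]
t=17: [312, 312, 312, 312, 312]
t=18: [293, 293, 293, 293, 293]
t=19: [321, 321, 321, 321, 321]
t=20: [280, 280, 280, 280, 280]
t=21: [340, 340, 340, 340, 340]
t=22: [252, 252, 252, 252, 252]
t=23: [369, 369, 369, 369, 369]
t=24: [209, 209, 209, 209, 209]
t=25: [306, 306, 306, 306, 306]
t=26: [302, 302, 302, 302, 302]

Answer: [369, 369, 369, 369, 369]
Key observation: The state at step 14, [302, 302, 302, 302, 302], reappears at step 26: the system is in a cycle of period 12 from step 14 on.  Therefore the state at step 755 equals the state at step 14 + ((755 - 14) mod 12) = 23, which is [369, 369, 369, 369, 369].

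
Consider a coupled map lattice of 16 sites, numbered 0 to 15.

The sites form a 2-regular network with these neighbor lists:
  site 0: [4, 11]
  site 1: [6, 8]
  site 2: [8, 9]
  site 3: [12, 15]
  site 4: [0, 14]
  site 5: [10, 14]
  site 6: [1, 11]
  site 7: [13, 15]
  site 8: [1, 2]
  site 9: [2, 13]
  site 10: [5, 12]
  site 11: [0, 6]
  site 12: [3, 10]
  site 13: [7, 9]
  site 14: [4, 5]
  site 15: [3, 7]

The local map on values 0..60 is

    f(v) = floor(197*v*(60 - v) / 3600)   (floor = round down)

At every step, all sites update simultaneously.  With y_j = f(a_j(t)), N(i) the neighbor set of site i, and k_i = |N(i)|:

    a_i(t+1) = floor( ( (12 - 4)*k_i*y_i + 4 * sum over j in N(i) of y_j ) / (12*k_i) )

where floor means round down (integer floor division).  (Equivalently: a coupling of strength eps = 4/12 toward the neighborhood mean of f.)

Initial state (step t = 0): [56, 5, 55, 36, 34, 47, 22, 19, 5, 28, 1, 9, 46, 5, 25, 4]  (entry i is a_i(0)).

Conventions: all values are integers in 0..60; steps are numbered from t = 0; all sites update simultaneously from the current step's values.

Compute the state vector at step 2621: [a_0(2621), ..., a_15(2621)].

Simulating step by step:
t=0: [56, 5, 55, 36, 34, 47, 22, 19, 5, 28, 1, 9, 46, 5, 25, 4]
t=1: [20, 20, 20, 39, 41, 30, 36, 32, 15, 37, 13, 26, 31, 25, 44, 22]
t=2: [43, 42, 42, 45, 41, 44, 46, 48, 38, 45, 38, 47, 45, 47, 40, 45]
t=3: [39, 40, 40, 36, 41, 40, 35, 32, 43, 36, 42, 34, 37, 33, 42, 35]
t=4: [44, 43, 43, 46, 42, 42, 46, 48, 41, 46, 42, 47, 45, 48, 41, 47]
t=5: [37, 39, 39, 34, 40, 41, 35, 31, 41, 35, 40, 34, 36, 31, 41, 33]
t=6: [45, 44, 44, 47, 43, 42, 46, 48, 42, 46, 43, 47, 46, 48, 42, 48]
t=7: [36, 38, 38, 33, 39, 40, 35, 31, 40, 34, 39, 33, 35, 31, 40, 31]
t=8: [46, 45, 45, 48, 44, 43, 46, 49, 43, 47, 44, 47, 46, 48, 43, 48]
t=9: [35, 36, 36, 31, 37, 39, 34, 29, 38, 33, 37, 33, 34, 31, 39, 30]
t=10: [47, 46, 46, 48, 45, 44, 47, 49, 45, 48, 46, 47, 47, 48, 44, 49]
t=11: [33, 34, 34, 31, 35, 37, 33, 29, 35, 31, 35, 33, 33, 30, 37, 29]
t=12: [47, 47, 48, 48, 47, 46, 48, 49, 47, 48, 47, 48, 48, 49, 46, 49]
t=13: [32, 32, 31, 30, 33, 34, 31, 29, 32, 30, 33, 31, 31, 29, 34, 29]
t=14: [48, 49, 49, 49, 48, 48, 49, 49, 49, 49, 48, 49, 48, 49, 48, 49]
t=15: [30, 29, 29, 29, 31, 31, 29, 29, 29, 29, 31, 29, 30, 29, 31, 29]
t=16: [49, 49, 49, 49, 49, 49, 49, 49, 49, 49, 49, 49, 49, 49, 49, 49]
t=17: [29, 29, 29, 29, 29, 29, 29, 29, 29, 29, 29, 29, 29, 29, 29, 29]
t=18: [49, 49, 49, 49, 49, 49, 49, 49, 49, 49, 49, 49, 49, 49, 49, 49]

Answer: [29, 29, 29, 29, 29, 29, 29, 29, 29, 29, 29, 29, 29, 29, 29, 29]
Key observation: The state at step 16, [49, 49, 49, 49, 49, 49, 49, 49, 49, 49, 49, 49, 49, 49, 49, 49], reappears at step 18: the system is in a cycle of period 2 from step 16 on.  Therefore the state at step 2621 equals the state at step 16 + ((2621 - 16) mod 2) = 17, which is [29, 29, 29, 29, 29, 29, 29, 29, 29, 29, 29, 29, 29, 29, 29, 29].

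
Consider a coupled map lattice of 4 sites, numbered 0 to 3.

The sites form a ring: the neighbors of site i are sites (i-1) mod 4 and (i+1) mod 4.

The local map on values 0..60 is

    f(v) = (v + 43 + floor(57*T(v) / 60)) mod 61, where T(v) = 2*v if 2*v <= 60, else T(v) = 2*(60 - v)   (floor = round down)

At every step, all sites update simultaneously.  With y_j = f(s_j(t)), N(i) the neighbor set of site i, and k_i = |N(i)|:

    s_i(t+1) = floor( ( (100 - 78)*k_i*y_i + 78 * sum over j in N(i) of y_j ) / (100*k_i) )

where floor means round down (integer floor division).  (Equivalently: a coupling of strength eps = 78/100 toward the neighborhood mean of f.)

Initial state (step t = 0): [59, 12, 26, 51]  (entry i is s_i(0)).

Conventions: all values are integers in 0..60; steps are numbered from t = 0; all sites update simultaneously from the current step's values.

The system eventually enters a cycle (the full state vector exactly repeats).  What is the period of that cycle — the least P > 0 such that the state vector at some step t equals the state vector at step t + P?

Answer: 2
Key observation: The state at step 14, [51, 51, 51, 51], reappears at step 16 — and no state repeats earlier — so the cycle the system enters has period 2.

Derivation:
t=0: [59, 12, 26, 51]
t=1: [34, 42, 38, 49]
t=2: [43, 14, 42, 12]
t=3: [27, 49, 27, 48]
t=4: [53, 58, 53, 58]
t=5: [44, 46, 44, 46]
t=6: [54, 55, 54, 55]
t=7: [46, 46, 46, 46]
t=8: [54, 54, 54, 54]
t=9: [47, 47, 47, 47]
t=10: [53, 53, 53, 53]
t=11: [48, 48, 48, 48]
t=12: [52, 52, 52, 52]
t=13: [49, 49, 49, 49]
t=14: [51, 51, 51, 51]
t=15: [50, 50, 50, 50]
t=16: [51, 51, 51, 51]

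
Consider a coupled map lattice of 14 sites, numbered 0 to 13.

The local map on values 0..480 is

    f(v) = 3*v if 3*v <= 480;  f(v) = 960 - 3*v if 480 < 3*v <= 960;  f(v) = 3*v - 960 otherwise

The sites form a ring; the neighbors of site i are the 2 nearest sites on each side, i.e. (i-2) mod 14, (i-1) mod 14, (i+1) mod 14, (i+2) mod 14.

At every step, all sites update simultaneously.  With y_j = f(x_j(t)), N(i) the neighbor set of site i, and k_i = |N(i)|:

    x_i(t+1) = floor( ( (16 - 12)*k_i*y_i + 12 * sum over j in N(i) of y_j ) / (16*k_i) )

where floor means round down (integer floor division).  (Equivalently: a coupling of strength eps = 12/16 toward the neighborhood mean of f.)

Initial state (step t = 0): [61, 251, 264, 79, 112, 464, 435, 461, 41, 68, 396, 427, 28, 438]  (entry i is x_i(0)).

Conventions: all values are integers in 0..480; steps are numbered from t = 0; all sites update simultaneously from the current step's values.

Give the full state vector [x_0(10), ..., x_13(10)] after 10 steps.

Answer: [339, 333, 294, 234, 183, 140, 103, 102, 132, 165, 205, 261, 304, 327]

Derivation:
t=0: [61, 251, 264, 79, 112, 464, 435, 461, 41, 68, 396, 427, 28, 438]
t=1: [198, 228, 222, 273, 305, 359, 332, 312, 255, 256, 194, 243, 224, 237]
t=2: [299, 265, 228, 172, 121, 75, 80, 107, 166, 203, 264, 265, 301, 279]
t=3: [132, 211, 263, 303, 312, 312, 317, 319, 318, 297, 236, 172, 111, 115]
t=4: [319, 262, 192, 115, 53, 22, 12, 21, 63, 149, 222, 298, 352, 367]
t=5: [149, 207, 223, 233, 195, 129, 98, 154, 204, 226, 223, 199, 118, 98]
t=6: [351, 327, 339, 326, 324, 357, 368, 361, 336, 345, 325, 319, 350, 355]
t=7: [74, 56, 41, 42, 64, 83, 91, 101, 78, 54, 44, 54, 63, 65]
t=8: [182, 166, 163, 168, 192, 229, 251, 247, 221, 196, 173, 167, 180, 187]
t=9: [432, 441, 439, 412, 359, 305, 271, 270, 306, 358, 400, 420, 426, 428]
t=10: [339, 333, 294, 234, 183, 140, 103, 102, 132, 165, 205, 261, 304, 327]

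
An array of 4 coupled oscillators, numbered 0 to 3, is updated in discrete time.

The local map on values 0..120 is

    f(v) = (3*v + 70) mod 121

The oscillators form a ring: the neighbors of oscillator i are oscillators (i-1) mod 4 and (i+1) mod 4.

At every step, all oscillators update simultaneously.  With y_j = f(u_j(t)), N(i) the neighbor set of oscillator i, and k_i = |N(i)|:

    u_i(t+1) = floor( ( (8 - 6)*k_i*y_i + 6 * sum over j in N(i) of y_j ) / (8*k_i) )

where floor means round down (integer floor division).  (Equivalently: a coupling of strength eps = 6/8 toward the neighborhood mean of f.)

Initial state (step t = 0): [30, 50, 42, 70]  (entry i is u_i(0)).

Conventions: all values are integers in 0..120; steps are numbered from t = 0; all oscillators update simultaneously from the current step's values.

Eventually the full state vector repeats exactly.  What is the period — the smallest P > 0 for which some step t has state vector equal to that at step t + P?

Answer: 5
Key observation: The state at step 40, [50, 50, 50, 50], reappears at step 45 — and no state repeats earlier — so the cycle the system enters has period 5.

Derivation:
t=0: [30, 50, 42, 70]
t=1: [61, 67, 70, 52]
t=2: [53, 25, 59, 44]
t=3: [66, 48, 40, 62]
t=4: [46, 58, 57, 39]
t=5: [47, 78, 55, 94]
t=6: [87, 92, 93, 104]
t=7: [68, 99, 72, 78]
t=8: [32, 29, 35, 44]
t=9: [55, 46, 57, 57]
t=10: [106, 109, 107, 117]
t=11: [40, 28, 41, 34]
t=12: [48, 61, 49, 65]
t=13: [36, 73, 36, 76]
t=14: [52, 54, 52, 56]
t=15: [111, 106, 111, 108]
t=16: [31, 36, 31, 37]
t=17: [54, 45, 54, 46]
t=18: [91, 104, 91, 105]
t=19: [40, 80, 40, 81]
t=20: [69, 68, 69, 69]
t=21: [33, 34, 33, 35]
t=22: [51, 48, 51, 49]
t=23: [96, 99, 96, 100]
t=24: [33, 88, 33, 88]
t=25: [81, 59, 81, 59]
t=26: [21, 54, 21, 54]
t=27: [86, 36, 86, 36]
t=28: [64, 78, 64, 78]
t=29: [51, 30, 51, 30]
t=30: [54, 86, 54, 86]
t=31: [92, 104, 92, 104]
t=32: [40, 82, 40, 82]
t=33: [72, 70, 72, 70]
t=34: [39, 42, 39, 42]
t=35: [72, 68, 72, 68]
t=36: [35, 41, 35, 41]
t=37: [67, 58, 67, 58]
t=38: [8, 22, 8, 22]
t=39: [34, 74, 34, 74]
t=40: [50, 50, 50, 50]
t=41: [99, 99, 99, 99]
t=42: [4, 4, 4, 4]
t=43: [82, 82, 82, 82]
t=44: [74, 74, 74, 74]
t=45: [50, 50, 50, 50]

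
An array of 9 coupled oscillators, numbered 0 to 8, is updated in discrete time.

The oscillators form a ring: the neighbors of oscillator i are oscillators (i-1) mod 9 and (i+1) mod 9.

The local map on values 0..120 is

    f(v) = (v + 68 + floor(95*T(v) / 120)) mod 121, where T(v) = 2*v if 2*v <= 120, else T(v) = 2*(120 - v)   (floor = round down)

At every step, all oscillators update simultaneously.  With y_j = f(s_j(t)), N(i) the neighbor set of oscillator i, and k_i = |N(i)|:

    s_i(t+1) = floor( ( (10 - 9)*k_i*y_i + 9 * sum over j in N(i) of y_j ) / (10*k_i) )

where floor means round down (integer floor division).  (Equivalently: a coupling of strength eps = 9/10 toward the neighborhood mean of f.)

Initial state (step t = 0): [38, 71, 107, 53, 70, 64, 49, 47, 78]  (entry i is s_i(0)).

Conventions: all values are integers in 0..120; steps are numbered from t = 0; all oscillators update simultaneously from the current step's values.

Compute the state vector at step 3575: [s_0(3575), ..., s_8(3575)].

Answer: [86, 86, 86, 86, 86, 86, 86, 86, 86]
Key observation: The state at step 7, [86, 86, 86, 86, 86, 86, 86, 86, 86], reappears at step 8: the system is in a cycle of period 1 from step 7 on.  Therefore the state at step 3575 equals the state at step 7 + ((3575 - 7) mod 1) = 7, which is [86, 86, 86, 86, 86, 86, 86, 86, 86].

Derivation:
t=0: [38, 71, 107, 53, 70, 64, 49, 47, 78]
t=1: [88, 63, 87, 84, 91, 85, 82, 80, 59]
t=2: [98, 86, 93, 84, 87, 86, 88, 93, 88]
t=3: [84, 81, 86, 84, 86, 85, 84, 84, 80]
t=4: [89, 87, 88, 86, 87, 87, 87, 88, 88]
t=5: [85, 85, 85, 85, 86, 86, 85, 85, 85]
t=6: [87, 87, 87, 86, 86, 86, 86, 87, 87]
t=7: [86, 86, 86, 86, 86, 86, 86, 86, 86]
t=8: [86, 86, 86, 86, 86, 86, 86, 86, 86]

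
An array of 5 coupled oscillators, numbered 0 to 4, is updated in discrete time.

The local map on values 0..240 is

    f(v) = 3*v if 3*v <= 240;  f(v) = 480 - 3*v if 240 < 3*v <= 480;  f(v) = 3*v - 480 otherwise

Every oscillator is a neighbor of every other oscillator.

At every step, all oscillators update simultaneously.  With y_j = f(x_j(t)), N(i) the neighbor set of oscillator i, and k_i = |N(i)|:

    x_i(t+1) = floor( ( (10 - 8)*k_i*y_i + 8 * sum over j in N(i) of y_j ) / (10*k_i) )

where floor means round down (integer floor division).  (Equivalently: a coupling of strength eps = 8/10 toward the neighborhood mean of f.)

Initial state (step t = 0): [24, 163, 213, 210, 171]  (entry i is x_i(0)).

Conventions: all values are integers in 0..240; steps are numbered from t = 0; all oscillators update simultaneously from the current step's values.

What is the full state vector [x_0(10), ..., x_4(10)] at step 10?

Answer: [228, 228, 228, 228, 228]

Derivation:
t=0: [24, 163, 213, 210, 171]
t=1: [84, 84, 84, 84, 84]
t=2: [228, 228, 228, 228, 228]
t=3: [204, 204, 204, 204, 204]
t=4: [132, 132, 132, 132, 132]
t=5: [84, 84, 84, 84, 84]
t=6: [228, 228, 228, 228, 228]
t=7: [204, 204, 204, 204, 204]
t=8: [132, 132, 132, 132, 132]
t=9: [84, 84, 84, 84, 84]
t=10: [228, 228, 228, 228, 228]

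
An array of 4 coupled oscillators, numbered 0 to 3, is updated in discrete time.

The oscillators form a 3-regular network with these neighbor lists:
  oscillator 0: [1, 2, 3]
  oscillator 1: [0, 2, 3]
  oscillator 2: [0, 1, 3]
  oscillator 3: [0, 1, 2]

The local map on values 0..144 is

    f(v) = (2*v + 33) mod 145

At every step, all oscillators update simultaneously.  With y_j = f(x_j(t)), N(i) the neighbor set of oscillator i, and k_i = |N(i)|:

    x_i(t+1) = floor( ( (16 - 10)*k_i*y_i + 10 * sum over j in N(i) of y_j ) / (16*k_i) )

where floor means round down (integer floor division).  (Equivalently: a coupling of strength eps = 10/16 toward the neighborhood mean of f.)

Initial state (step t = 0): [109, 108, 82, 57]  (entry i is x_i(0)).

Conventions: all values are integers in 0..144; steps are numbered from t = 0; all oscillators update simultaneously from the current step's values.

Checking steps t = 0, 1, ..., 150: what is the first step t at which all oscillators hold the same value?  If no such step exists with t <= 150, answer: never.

Simulating step by step:
t=0: [109, 108, 82, 57]  (not all equal)
t=1: [72, 72, 63, 55]  (not all equal)
t=2: [51, 51, 48, 69]  (not all equal)
t=3: [111, 111, 110, 92]  (not all equal)
t=4: [101, 101, 101, 95]  (not all equal)
t=5: [87, 87, 87, 85]  (not all equal)
t=6: [61, 61, 61, 60]  (not all equal)
t=7: [9, 9, 9, 9]  (all equal)

Answer: 7
Key observation: Synchronization is absorbing here: once all oscillators are equal they stay equal, and step 7 is the first all-equal step.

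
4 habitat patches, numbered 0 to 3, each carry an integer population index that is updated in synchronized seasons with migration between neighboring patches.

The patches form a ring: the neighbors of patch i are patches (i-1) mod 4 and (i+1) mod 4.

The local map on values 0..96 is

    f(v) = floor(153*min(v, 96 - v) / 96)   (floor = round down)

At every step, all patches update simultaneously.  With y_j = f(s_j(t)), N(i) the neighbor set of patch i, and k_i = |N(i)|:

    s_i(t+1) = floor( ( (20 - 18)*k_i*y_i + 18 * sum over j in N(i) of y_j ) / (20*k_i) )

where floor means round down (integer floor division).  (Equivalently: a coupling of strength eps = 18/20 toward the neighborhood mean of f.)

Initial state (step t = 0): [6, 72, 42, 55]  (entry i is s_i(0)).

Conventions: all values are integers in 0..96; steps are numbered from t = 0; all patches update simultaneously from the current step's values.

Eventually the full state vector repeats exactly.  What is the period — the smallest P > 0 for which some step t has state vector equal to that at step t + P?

Simulating step by step:
t=0: [6, 72, 42, 55]
t=1: [47, 37, 52, 40]
t=2: [61, 70, 61, 71]
t=3: [41, 53, 41, 53]
t=4: [67, 65, 67, 65]
t=5: [48, 46, 48, 46]
t=6: [73, 75, 73, 75]
t=7: [33, 35, 33, 35]
t=8: [54, 52, 54, 52]
t=9: [69, 66, 69, 66]
t=10: [46, 43, 46, 43]
t=11: [68, 72, 68, 72]
t=12: [38, 43, 38, 43]
t=13: [67, 60, 67, 60]
t=14: [55, 47, 55, 47]
t=15: [73, 65, 73, 65]
t=16: [47, 37, 47, 37]
t=17: [59, 72, 59, 72]
t=18: [40, 56, 40, 56]
t=19: [63, 63, 63, 63]
t=20: [52, 52, 52, 52]
t=21: [70, 70, 70, 70]
t=22: [41, 41, 41, 41]
t=23: [65, 65, 65, 65]
t=24: [49, 49, 49, 49]
t=25: [74, 74, 74, 74]
t=26: [35, 35, 35, 35]
t=27: [55, 55, 55, 55]
t=28: [65, 65, 65, 65]

Answer: 5
Key observation: The state at step 23, [65, 65, 65, 65], reappears at step 28 — and no state repeats earlier — so the cycle the system enters has period 5.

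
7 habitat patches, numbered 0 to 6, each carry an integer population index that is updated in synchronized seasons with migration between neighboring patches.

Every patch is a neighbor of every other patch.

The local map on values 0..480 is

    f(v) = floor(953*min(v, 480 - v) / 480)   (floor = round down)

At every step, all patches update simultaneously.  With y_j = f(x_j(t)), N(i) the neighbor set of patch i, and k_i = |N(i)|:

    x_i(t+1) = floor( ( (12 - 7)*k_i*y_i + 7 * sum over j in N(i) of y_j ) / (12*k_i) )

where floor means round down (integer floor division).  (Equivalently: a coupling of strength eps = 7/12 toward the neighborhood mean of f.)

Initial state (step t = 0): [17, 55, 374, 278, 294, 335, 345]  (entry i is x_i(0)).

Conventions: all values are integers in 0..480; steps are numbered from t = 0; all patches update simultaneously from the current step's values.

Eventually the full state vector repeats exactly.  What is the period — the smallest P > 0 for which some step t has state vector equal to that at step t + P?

Answer: 24
Key observation: The state at step 18, [130, 129, 129, 130, 129, 129, 129], reappears at step 42 — and no state repeats earlier — so the cycle the system enters has period 24.

Derivation:
t=0: [17, 55, 374, 278, 294, 335, 345]
t=1: [173, 197, 230, 291, 280, 254, 248]
t=2: [388, 403, 424, 398, 405, 422, 425]
t=3: [153, 143, 130, 146, 142, 131, 130]
t=4: [284, 278, 270, 280, 277, 270, 270]
t=5: [400, 404, 408, 402, 404, 408, 408]
t=6: [151, 148, 146, 150, 148, 146, 146]
t=7: [294, 292, 291, 294, 292, 291, 291]
t=8: [371, 372, 373, 371, 372, 373, 373]
t=9: [214, 213, 213, 214, 213, 213, 213]
t=10: [423, 422, 422, 423, 422, 422, 422]
t=11: [113, 114, 114, 113, 114, 114, 114]
t=12: [224, 225, 225, 224, 225, 225, 225]
t=13: [444, 445, 445, 444, 445, 445, 445]
t=14: [70, 69, 69, 70, 69, 69, 69]
t=15: [137, 136, 136, 137, 136, 136, 136]
t=16: [271, 270, 270, 271, 270, 270, 270]
t=17: [414, 415, 415, 414, 415, 415, 415]
t=18: [130, 129, 129, 130, 129, 129, 129]
t=19: [257, 256, 256, 257, 256, 256, 256]
t=20: [442, 443, 443, 442, 443, 443, 443]
t=21: [74, 73, 73, 74, 73, 73, 73]
t=22: [145, 144, 144, 145, 144, 144, 144]
t=23: [286, 285, 285, 286, 285, 285, 285]
t=24: [385, 386, 386, 385, 386, 386, 386]
t=25: [187, 186, 186, 187, 186, 186, 186]
t=26: [370, 369, 369, 370, 369, 369, 369]
t=27: [218, 219, 219, 218, 219, 219, 219]
t=28: [432, 433, 433, 432, 433, 433, 433]
t=29: [94, 93, 93, 94, 93, 93, 93]
t=30: [185, 184, 184, 185, 184, 184, 184]
t=31: [366, 365, 365, 366, 365, 365, 365]
t=32: [226, 227, 227, 226, 227, 227, 227]
t=33: [448, 449, 449, 448, 449, 449, 449]
t=34: [62, 61, 61, 62, 61, 61, 61]
t=35: [122, 121, 121, 122, 121, 121, 121]
t=36: [241, 240, 240, 241, 240, 240, 240]
t=37: [474, 475, 475, 474, 475, 475, 475]
t=38: [10, 9, 9, 10, 9, 9, 9]
t=39: [18, 17, 17, 18, 17, 17, 17]
t=40: [34, 33, 33, 34, 33, 33, 33]
t=41: [66, 65, 65, 66, 65, 65, 65]
t=42: [130, 129, 129, 130, 129, 129, 129]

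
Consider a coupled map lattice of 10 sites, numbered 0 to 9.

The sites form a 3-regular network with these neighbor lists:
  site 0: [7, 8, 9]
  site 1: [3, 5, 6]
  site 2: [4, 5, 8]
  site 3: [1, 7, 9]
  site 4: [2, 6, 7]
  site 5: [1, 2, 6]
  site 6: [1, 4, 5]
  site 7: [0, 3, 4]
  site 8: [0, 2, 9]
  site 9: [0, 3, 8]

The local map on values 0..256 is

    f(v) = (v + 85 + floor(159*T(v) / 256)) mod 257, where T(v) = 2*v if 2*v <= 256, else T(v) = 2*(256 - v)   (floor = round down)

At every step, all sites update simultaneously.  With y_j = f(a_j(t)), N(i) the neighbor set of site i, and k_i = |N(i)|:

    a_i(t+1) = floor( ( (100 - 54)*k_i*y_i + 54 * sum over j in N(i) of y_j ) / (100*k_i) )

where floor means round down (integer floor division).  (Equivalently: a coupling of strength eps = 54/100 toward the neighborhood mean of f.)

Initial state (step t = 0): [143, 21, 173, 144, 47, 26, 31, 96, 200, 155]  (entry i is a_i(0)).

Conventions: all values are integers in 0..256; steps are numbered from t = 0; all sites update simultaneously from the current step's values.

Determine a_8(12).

Answer: a_8(12) = 179

Derivation:
t=0: [143, 21, 173, 144, 47, 26, 31, 96, 200, 155]
t=1: [95, 134, 125, 102, 141, 135, 154, 93, 102, 107]
t=2: [47, 101, 100, 64, 96, 111, 110, 54, 64, 58]
t=3: [204, 92, 86, 190, 79, 67, 65, 177, 187, 215]
t=4: [97, 117, 70, 86, 65, 159, 155, 83, 83, 95]
t=5: [33, 83, 174, 35, 171, 128, 126, 59, 65, 33]
t=6: [181, 76, 128, 145, 125, 93, 92, 176, 181, 171]
t=7: [102, 149, 97, 133, 95, 89, 87, 104, 104, 104]
t=8: [58, 79, 43, 93, 42, 44, 42, 65, 57, 69]
t=9: [221, 73, 186, 101, 188, 149, 148, 183, 211, 193]
t=10: [95, 163, 100, 105, 101, 132, 132, 90, 95, 88]
t=11: [35, 101, 61, 57, 59, 101, 101, 41, 40, 37]
t=12: [168, 82, 181, 168, 181, 84, 83, 187, 179, 175]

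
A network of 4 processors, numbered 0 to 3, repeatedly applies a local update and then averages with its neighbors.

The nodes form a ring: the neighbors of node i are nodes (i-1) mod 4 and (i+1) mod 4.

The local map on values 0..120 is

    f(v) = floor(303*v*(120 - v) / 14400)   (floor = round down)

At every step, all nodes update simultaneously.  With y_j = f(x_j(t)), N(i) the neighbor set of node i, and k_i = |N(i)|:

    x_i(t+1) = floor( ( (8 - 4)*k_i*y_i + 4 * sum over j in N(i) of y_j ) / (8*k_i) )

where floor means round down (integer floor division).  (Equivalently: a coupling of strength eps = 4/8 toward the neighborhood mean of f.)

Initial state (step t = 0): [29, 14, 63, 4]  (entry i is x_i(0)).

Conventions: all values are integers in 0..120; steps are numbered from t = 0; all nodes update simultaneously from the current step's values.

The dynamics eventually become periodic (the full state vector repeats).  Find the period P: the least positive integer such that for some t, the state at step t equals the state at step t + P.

Simulating step by step:
t=0: [29, 14, 63, 4]
t=1: [37, 48, 47, 37]
t=2: [66, 70, 70, 66]
t=3: [73, 73, 73, 73]
t=4: [72, 72, 72, 72]
t=5: [72, 72, 72, 72]

Answer: 1
Key observation: The state at step 4, [72, 72, 72, 72], reappears at step 5 — and no state repeats earlier — so the cycle the system enters has period 1.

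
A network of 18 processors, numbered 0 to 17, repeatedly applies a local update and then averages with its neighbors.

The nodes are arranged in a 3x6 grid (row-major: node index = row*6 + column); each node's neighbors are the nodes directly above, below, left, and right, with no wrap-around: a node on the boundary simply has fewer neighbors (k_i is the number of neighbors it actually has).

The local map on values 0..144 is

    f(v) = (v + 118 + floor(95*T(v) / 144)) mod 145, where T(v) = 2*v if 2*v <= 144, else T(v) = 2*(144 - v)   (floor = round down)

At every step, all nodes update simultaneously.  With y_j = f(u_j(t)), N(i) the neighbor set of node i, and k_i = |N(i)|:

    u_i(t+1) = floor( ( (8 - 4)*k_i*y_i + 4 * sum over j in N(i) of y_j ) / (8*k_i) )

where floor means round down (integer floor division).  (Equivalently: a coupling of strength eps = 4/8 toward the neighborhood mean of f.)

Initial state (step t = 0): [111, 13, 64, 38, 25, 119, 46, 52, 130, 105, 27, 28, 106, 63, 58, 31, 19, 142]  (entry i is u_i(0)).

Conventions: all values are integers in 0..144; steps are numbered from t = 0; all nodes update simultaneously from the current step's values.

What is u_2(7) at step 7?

Answer: u_2(7) = 123

Derivation:
t=0: [111, 13, 64, 38, 25, 119, 46, 52, 130, 105, 27, 28, 106, 63, 58, 31, 19, 142]
t=1: [84, 58, 91, 77, 51, 78, 97, 86, 116, 97, 44, 64, 114, 114, 100, 64, 41, 72]
t=2: [127, 120, 128, 128, 104, 122, 132, 128, 128, 123, 89, 119, 127, 128, 127, 115, 90, 117]
t=3: [122, 123, 122, 123, 127, 125, 121, 122, 122, 124, 130, 125, 121, 122, 122, 126, 131, 127]
t=4: [123, 123, 123, 123, 122, 122, 124, 123, 123, 122, 121, 122, 124, 124, 123, 122, 121, 122]
t=5: [123, 123, 123, 123, 123, 124, 123, 123, 123, 123, 124, 124, 123, 123, 123, 123, 124, 124]
t=6: [123, 123, 123, 123, 123, 123, 123, 123, 123, 123, 123, 123, 123, 123, 123, 123, 123, 123]
t=7: [123, 123, 123, 123, 123, 123, 123, 123, 123, 123, 123, 123, 123, 123, 123, 123, 123, 123]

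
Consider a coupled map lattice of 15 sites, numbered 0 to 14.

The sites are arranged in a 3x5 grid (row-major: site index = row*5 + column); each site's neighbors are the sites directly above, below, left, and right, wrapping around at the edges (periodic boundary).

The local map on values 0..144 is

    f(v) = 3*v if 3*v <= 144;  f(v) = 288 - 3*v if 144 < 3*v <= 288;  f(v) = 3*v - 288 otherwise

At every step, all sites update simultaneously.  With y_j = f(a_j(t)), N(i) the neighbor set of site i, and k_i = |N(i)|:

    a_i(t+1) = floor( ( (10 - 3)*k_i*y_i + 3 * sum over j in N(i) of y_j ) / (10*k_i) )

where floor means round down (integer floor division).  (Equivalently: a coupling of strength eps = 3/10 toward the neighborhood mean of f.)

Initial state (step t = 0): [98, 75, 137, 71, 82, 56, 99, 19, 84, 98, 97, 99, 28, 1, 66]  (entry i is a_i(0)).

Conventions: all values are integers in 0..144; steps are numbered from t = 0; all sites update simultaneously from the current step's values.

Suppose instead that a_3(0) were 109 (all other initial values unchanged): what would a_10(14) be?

Answer: a_10(14) = 32
Key observation: This trace re-runs the system from the modified initial state.

Derivation:
t=0: [98, 75, 137, 109, 82, 56, 99, 19, 84, 98, 97, 99, 28, 1, 66]
t=1: [21, 55, 104, 42, 39, 85, 24, 58, 33, 25, 18, 18, 73, 20, 67]
t=2: [68, 102, 49, 110, 108, 42, 74, 99, 97, 77, 55, 61, 67, 70, 83]
t=3: [81, 42, 110, 48, 41, 112, 65, 28, 16, 55, 112, 95, 85, 67, 49]
t=4: [57, 101, 58, 123, 120, 56, 84, 75, 66, 113, 51, 24, 39, 88, 127]
t=5: [107, 35, 100, 79, 76, 109, 45, 70, 79, 63, 124, 73, 102, 45, 86]
t=6: [44, 92, 27, 55, 57, 53, 116, 70, 62, 82, 71, 73, 34, 105, 49]
t=7: [117, 34, 80, 110, 114, 113, 63, 80, 91, 66, 87, 66, 90, 54, 118]
t=8: [61, 93, 49, 47, 57, 56, 91, 47, 33, 76, 39, 81, 36, 98, 68]
t=9: [100, 29, 128, 125, 111, 106, 34, 125, 95, 73, 108, 50, 100, 36, 81]
t=10: [23, 87, 87, 79, 47, 37, 97, 76, 28, 57, 42, 114, 40, 86, 50]
t=11: [78, 30, 38, 56, 126, 101, 21, 59, 78, 117, 116, 58, 96, 50, 127]
t=12: [56, 88, 103, 113, 87, 28, 68, 95, 70, 63, 62, 95, 35, 116, 91]
t=13: [101, 33, 28, 49, 40, 89, 67, 23, 70, 84, 88, 25, 80, 60, 32]
t=14: [30, 88, 85, 127, 105, 26, 80, 70, 81, 48, 32, 71, 58, 102, 88]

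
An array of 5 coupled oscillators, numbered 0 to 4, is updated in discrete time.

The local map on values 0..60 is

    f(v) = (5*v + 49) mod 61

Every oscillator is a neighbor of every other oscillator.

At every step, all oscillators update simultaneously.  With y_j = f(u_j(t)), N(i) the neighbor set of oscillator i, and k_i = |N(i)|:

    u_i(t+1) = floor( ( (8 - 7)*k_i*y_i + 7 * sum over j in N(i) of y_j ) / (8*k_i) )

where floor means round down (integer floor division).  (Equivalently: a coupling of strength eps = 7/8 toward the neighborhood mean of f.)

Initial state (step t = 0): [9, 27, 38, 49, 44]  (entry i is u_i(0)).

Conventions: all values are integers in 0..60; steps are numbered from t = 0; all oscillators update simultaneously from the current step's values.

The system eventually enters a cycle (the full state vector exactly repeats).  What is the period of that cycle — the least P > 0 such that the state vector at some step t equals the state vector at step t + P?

Answer: 2
Key observation: The state at step 10, [27, 27, 22, 22, 27], reappears at step 12 — and no state repeats earlier — so the cycle the system enters has period 2.

Derivation:
t=0: [9, 27, 38, 49, 44]
t=1: [33, 36, 30, 31, 33]
t=2: [28, 27, 30, 29, 28]
t=3: [8, 8, 7, 7, 8]
t=4: [25, 25, 26, 26, 25]
t=5: [54, 54, 53, 53, 54]
t=6: [11, 11, 12, 12, 11]
t=7: [45, 45, 44, 44, 45]
t=8: [27, 27, 28, 28, 27]
t=9: [3, 3, 2, 2, 3]
t=10: [27, 27, 22, 22, 27]
t=11: [16, 16, 13, 13, 16]
t=12: [27, 27, 22, 22, 27]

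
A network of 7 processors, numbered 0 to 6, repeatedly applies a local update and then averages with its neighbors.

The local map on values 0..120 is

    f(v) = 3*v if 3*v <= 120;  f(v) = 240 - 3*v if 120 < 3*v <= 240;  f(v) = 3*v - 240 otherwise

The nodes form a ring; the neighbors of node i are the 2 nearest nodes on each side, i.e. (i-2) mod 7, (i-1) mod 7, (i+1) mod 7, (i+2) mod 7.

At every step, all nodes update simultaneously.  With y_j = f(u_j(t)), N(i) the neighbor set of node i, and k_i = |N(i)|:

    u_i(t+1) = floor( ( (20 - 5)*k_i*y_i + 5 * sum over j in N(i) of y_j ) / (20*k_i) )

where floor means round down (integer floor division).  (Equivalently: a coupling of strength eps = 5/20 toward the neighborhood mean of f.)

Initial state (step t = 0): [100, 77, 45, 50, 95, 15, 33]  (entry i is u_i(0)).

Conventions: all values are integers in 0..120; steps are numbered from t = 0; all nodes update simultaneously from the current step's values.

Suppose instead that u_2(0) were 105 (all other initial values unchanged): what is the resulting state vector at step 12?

Answer: [96, 53, 30, 70, 99, 87, 63]
Key observation: This trace re-runs the system from the modified initial state.

Derivation:
t=0: [100, 77, 105, 50, 95, 15, 33]
t=1: [59, 27, 69, 78, 53, 52, 84]
t=2: [60, 67, 39, 21, 69, 73, 28]
t=3: [61, 49, 99, 60, 42, 30, 72]
t=4: [59, 82, 63, 67, 99, 83, 40]
t=5: [58, 21, 48, 36, 56, 24, 98]
t=6: [67, 67, 91, 99, 74, 72, 57]
t=7: [39, 41, 34, 49, 24, 29, 59]
t=8: [110, 111, 101, 93, 75, 86, 71]
t=9: [80, 83, 62, 41, 20, 24, 33]
t=10: [14, 23, 52, 99, 66, 71, 83]
t=11: [43, 63, 76, 56, 42, 29, 18]
t=12: [96, 53, 30, 70, 99, 87, 63]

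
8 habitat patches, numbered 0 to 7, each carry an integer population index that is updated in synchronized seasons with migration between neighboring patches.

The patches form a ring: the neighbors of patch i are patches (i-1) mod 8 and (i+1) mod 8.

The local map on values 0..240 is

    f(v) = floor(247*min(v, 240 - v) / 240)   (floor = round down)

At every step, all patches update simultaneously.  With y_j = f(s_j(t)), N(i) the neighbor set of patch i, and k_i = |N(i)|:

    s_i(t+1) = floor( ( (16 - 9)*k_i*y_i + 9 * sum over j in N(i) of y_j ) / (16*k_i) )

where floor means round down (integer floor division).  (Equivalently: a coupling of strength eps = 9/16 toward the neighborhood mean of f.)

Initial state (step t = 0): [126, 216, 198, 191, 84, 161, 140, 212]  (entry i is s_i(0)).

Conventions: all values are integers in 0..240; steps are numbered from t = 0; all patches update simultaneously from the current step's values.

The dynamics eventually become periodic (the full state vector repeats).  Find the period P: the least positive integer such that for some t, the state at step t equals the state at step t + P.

Simulating step by step:
t=0: [126, 216, 198, 191, 84, 161, 140, 212]
t=1: [65, 55, 39, 58, 74, 88, 75, 73]
t=2: [65, 54, 49, 58, 75, 82, 80, 73]
t=3: [65, 56, 53, 61, 73, 81, 80, 74]
t=4: [66, 58, 57, 63, 73, 80, 80, 74]
t=5: [67, 60, 59, 65, 73, 80, 80, 75]
t=6: [68, 62, 61, 66, 74, 80, 80, 75]
t=7: [69, 64, 63, 68, 75, 80, 80, 76]
t=8: [71, 66, 65, 69, 76, 80, 80, 77]
t=9: [73, 68, 67, 71, 77, 80, 81, 78]
t=10: [74, 70, 69, 73, 78, 81, 81, 79]
t=11: [76, 72, 72, 75, 79, 82, 82, 80]
t=12: [78, 75, 74, 77, 80, 83, 83, 81]
t=13: [80, 77, 77, 79, 82, 84, 84, 82]
t=14: [81, 79, 79, 81, 83, 85, 85, 84]
t=15: [83, 81, 81, 83, 85, 86, 86, 85]
t=16: [85, 83, 83, 85, 86, 87, 87, 86]
t=17: [86, 85, 85, 86, 88, 88, 88, 88]
t=18: [88, 87, 87, 88, 89, 90, 90, 89]
t=19: [90, 89, 89, 90, 91, 91, 91, 91]
t=20: [92, 91, 91, 92, 92, 93, 93, 92]
t=21: [93, 93, 93, 93, 94, 94, 94, 94]
t=22: [95, 95, 95, 95, 95, 96, 96, 95]
t=23: [97, 97, 97, 97, 97, 97, 97, 97]
t=24: [99, 99, 99, 99, 99, 99, 99, 99]
t=25: [101, 101, 101, 101, 101, 101, 101, 101]
t=26: [103, 103, 103, 103, 103, 103, 103, 103]
t=27: [106, 106, 106, 106, 106, 106, 106, 106]
t=28: [109, 109, 109, 109, 109, 109, 109, 109]
t=29: [112, 112, 112, 112, 112, 112, 112, 112]
t=30: [115, 115, 115, 115, 115, 115, 115, 115]
t=31: [118, 118, 118, 118, 118, 118, 118, 118]
t=32: [121, 121, 121, 121, 121, 121, 121, 121]
t=33: [122, 122, 122, 122, 122, 122, 122, 122]
t=34: [121, 121, 121, 121, 121, 121, 121, 121]

Answer: 2
Key observation: The state at step 32, [121, 121, 121, 121, 121, 121, 121, 121], reappears at step 34 — and no state repeats earlier — so the cycle the system enters has period 2.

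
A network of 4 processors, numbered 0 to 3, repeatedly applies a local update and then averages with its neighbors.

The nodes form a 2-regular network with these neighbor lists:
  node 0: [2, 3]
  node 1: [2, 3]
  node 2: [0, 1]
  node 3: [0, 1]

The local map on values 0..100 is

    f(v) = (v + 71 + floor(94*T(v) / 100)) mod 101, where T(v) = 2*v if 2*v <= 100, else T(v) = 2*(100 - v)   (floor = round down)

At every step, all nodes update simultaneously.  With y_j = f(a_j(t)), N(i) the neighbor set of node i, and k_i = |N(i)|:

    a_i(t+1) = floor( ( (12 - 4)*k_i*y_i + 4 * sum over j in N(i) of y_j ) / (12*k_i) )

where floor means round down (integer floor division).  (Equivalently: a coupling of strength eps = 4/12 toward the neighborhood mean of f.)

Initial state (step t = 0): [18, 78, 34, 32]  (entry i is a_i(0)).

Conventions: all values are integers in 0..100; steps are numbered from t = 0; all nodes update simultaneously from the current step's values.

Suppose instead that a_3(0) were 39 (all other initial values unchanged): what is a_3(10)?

Answer: a_3(10) = 84
Key observation: This trace re-runs the system from the modified initial state.

Derivation:
t=0: [18, 78, 34, 39]
t=1: [38, 84, 63, 73]
t=2: [68, 71, 27, 89]
t=3: [86, 84, 63, 84]
t=4: [68, 70, 28, 83]
t=5: [87, 86, 65, 88]
t=6: [84, 84, 93, 80]
t=7: [83, 83, 78, 86]
t=8: [84, 84, 87, 82]
t=9: [83, 83, 82, 84]
t=10: [84, 84, 84, 84]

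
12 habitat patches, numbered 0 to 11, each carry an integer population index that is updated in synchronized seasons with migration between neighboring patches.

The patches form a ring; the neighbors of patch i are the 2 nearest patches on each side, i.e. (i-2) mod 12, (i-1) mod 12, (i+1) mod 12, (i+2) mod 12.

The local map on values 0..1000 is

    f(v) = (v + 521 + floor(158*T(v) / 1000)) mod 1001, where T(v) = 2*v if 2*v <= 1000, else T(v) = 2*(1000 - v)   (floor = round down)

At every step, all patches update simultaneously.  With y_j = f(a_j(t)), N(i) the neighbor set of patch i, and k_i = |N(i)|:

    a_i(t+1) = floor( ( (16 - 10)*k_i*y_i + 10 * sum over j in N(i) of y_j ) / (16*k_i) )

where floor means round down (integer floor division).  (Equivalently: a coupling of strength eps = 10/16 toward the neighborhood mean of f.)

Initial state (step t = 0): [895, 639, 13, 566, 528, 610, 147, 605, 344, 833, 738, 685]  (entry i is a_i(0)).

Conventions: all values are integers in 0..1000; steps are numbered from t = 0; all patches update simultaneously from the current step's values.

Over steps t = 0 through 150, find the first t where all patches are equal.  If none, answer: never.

Simulating step by step:
t=0: [895, 639, 13, 566, 528, 610, 147, 605, 344, 833, 738, 685]  (not all equal)
t=1: [395, 338, 380, 280, 343, 310, 529, 459, 631, 443, 460, 343]  (not all equal)
t=2: [339, 661, 455, 784, 682, 688, 431, 279, 185, 270, 262, 556]  (not all equal)
t=3: [594, 369, 345, 297, 251, 372, 385, 650, 710, 755, 765, 549]  (not all equal)
t=4: [332, 367, 679, 629, 619, 326, 238, 215, 279, 314, 310, 228]  (not all equal)
t=5: [679, 367, 344, 335, 464, 694, 765, 864, 879, 887, 910, 748]  (not all equal)
t=6: [390, 404, 582, 581, 455, 409, 338, 401, 427, 426, 410, 317]  (not all equal)
t=7: [212, 243, 155, 159, 277, 234, 409, 202, 210, 205, 199, 386]  (not all equal)
t=8: [670, 671, 779, 785, 697, 694, 536, 681, 676, 670, 670, 511]  (not all equal)
t=9: [288, 300, 336, 340, 312, 301, 266, 285, 282, 278, 277, 253]  (not all equal)
t=10: [902, 918, 941, 945, 930, 916, 894, 893, 887, 883, 883, 880]  (not all equal)
t=11: [453, 462, 471, 473, 469, 461, 452, 446, 442, 440, 441, 444]  (not all equal)
t=12: [116, 125, 133, 135, 132, 125, 116, 108, 103, 101, 103, 108]  (not all equal)
t=13: [674, 683, 690, 693, 690, 683, 673, 665, 659, 657, 659, 665]  (not all equal)
t=14: [296, 301, 305, 306, 305, 301, 296, 291, 288, 286, 288, 291]  (not all equal)
t=15: [910, 915, 919, 920, 919, 915, 910, 904, 901, 899, 901, 904]  (not all equal)
t=16: [457, 460, 462, 463, 462, 460, 457, 454, 452, 451, 452, 454]  (not all equal)
t=17: [120, 124, 126, 127, 126, 124, 120, 117, 115, 114, 115, 117]  (not all equal)
t=18: [678, 682, 684, 686, 684, 682, 678, 675, 673, 672, 673, 675]  (not all equal)
t=19: [299, 301, 302, 303, 302, 301, 299, 297, 296, 295, 296, 297]  (not all equal)
t=20: [914, 916, 917, 918, 917, 916, 914, 911, 910, 909, 910, 911]  (not all equal)
t=21: [460, 461, 462, 462, 462, 461, 460, 459, 458, 457, 458, 459]  (not all equal)
t=22: [124, 125, 126, 126, 126, 125, 124, 123, 122, 122, 122, 123]  (not all equal)
t=23: [683, 684, 685, 685, 685, 684, 683, 682, 681, 681, 681, 682]  (not all equal)
t=24: [302, 303, 303, 303, 303, 303, 302, 302, 301, 301, 301, 302]  (not all equal)
t=25: [918, 918, 918, 919, 918, 918, 918, 917, 917, 917, 917, 917]  (not all equal)
t=26: [463, 463, 463, 463, 463, 463, 463, 463, 463, 463, 463, 463]  (all equal)

Answer: 26
Key observation: Synchronization is absorbing here: once all patches are equal they stay equal, and step 26 is the first all-equal step.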